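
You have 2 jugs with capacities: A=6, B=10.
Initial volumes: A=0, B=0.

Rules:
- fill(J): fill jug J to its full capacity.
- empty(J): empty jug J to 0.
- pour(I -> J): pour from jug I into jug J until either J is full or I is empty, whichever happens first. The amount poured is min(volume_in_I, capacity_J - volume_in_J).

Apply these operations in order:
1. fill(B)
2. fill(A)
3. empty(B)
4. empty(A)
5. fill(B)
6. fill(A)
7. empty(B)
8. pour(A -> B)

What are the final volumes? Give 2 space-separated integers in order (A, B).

Step 1: fill(B) -> (A=0 B=10)
Step 2: fill(A) -> (A=6 B=10)
Step 3: empty(B) -> (A=6 B=0)
Step 4: empty(A) -> (A=0 B=0)
Step 5: fill(B) -> (A=0 B=10)
Step 6: fill(A) -> (A=6 B=10)
Step 7: empty(B) -> (A=6 B=0)
Step 8: pour(A -> B) -> (A=0 B=6)

Answer: 0 6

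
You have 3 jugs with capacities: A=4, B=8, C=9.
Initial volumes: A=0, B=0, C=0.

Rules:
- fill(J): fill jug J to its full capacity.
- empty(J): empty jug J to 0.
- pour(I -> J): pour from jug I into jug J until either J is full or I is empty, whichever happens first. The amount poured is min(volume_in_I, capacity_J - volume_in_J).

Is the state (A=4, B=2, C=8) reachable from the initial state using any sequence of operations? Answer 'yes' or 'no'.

Answer: yes

Derivation:
BFS from (A=0, B=0, C=0):
  1. fill(C) -> (A=0 B=0 C=9)
  2. pour(C -> B) -> (A=0 B=8 C=1)
  3. empty(B) -> (A=0 B=0 C=1)
  4. pour(C -> A) -> (A=1 B=0 C=0)
  5. fill(C) -> (A=1 B=0 C=9)
  6. pour(C -> B) -> (A=1 B=8 C=1)
  7. pour(C -> A) -> (A=2 B=8 C=0)
  8. pour(B -> C) -> (A=2 B=0 C=8)
  9. pour(A -> B) -> (A=0 B=2 C=8)
  10. fill(A) -> (A=4 B=2 C=8)
Target reached → yes.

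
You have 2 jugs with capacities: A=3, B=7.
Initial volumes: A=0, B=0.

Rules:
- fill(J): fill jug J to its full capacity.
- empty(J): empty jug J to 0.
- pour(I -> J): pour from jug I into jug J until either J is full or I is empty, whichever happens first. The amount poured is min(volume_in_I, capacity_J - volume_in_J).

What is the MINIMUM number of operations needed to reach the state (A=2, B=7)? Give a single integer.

BFS from (A=0, B=0). One shortest path:
  1. fill(A) -> (A=3 B=0)
  2. pour(A -> B) -> (A=0 B=3)
  3. fill(A) -> (A=3 B=3)
  4. pour(A -> B) -> (A=0 B=6)
  5. fill(A) -> (A=3 B=6)
  6. pour(A -> B) -> (A=2 B=7)
Reached target in 6 moves.

Answer: 6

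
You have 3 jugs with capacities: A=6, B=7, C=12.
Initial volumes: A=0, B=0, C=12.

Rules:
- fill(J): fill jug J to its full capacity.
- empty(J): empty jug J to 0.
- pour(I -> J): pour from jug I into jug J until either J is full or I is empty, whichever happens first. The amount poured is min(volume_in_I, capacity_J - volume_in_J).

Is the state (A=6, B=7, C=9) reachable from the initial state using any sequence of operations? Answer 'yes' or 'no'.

Answer: yes

Derivation:
BFS from (A=0, B=0, C=12):
  1. fill(A) -> (A=6 B=0 C=12)
  2. pour(A -> B) -> (A=0 B=6 C=12)
  3. fill(A) -> (A=6 B=6 C=12)
  4. pour(C -> B) -> (A=6 B=7 C=11)
  5. empty(B) -> (A=6 B=0 C=11)
  6. pour(C -> B) -> (A=6 B=7 C=4)
  7. empty(B) -> (A=6 B=0 C=4)
  8. pour(C -> B) -> (A=6 B=4 C=0)
  9. fill(C) -> (A=6 B=4 C=12)
  10. pour(C -> B) -> (A=6 B=7 C=9)
Target reached → yes.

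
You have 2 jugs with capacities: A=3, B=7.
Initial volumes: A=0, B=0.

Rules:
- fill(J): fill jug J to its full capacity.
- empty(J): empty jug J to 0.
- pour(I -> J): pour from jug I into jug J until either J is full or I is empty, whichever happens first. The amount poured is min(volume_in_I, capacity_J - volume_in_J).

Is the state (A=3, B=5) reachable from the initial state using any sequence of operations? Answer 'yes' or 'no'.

Answer: yes

Derivation:
BFS from (A=0, B=0):
  1. fill(B) -> (A=0 B=7)
  2. pour(B -> A) -> (A=3 B=4)
  3. empty(A) -> (A=0 B=4)
  4. pour(B -> A) -> (A=3 B=1)
  5. empty(A) -> (A=0 B=1)
  6. pour(B -> A) -> (A=1 B=0)
  7. fill(B) -> (A=1 B=7)
  8. pour(B -> A) -> (A=3 B=5)
Target reached → yes.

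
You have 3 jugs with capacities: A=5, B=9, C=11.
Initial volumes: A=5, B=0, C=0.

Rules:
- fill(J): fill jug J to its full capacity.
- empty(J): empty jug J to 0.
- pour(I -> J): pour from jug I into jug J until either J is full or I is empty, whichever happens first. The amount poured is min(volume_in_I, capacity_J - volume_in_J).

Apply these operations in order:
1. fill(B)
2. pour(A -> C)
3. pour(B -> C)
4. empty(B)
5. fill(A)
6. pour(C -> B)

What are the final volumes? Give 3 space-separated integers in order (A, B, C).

Answer: 5 9 2

Derivation:
Step 1: fill(B) -> (A=5 B=9 C=0)
Step 2: pour(A -> C) -> (A=0 B=9 C=5)
Step 3: pour(B -> C) -> (A=0 B=3 C=11)
Step 4: empty(B) -> (A=0 B=0 C=11)
Step 5: fill(A) -> (A=5 B=0 C=11)
Step 6: pour(C -> B) -> (A=5 B=9 C=2)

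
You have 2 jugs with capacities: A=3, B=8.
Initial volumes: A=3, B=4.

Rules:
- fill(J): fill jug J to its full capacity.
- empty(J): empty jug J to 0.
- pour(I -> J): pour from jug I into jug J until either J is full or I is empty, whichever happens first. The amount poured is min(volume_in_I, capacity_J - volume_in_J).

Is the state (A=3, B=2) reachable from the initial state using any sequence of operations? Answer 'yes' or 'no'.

BFS from (A=3, B=4):
  1. empty(A) -> (A=0 B=4)
  2. fill(B) -> (A=0 B=8)
  3. pour(B -> A) -> (A=3 B=5)
  4. empty(A) -> (A=0 B=5)
  5. pour(B -> A) -> (A=3 B=2)
Target reached → yes.

Answer: yes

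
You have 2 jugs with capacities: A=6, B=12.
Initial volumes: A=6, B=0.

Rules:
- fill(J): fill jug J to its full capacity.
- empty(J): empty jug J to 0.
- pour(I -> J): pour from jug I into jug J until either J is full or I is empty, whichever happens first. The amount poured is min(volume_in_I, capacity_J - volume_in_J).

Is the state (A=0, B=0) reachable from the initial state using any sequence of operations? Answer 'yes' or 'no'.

BFS from (A=6, B=0):
  1. empty(A) -> (A=0 B=0)
Target reached → yes.

Answer: yes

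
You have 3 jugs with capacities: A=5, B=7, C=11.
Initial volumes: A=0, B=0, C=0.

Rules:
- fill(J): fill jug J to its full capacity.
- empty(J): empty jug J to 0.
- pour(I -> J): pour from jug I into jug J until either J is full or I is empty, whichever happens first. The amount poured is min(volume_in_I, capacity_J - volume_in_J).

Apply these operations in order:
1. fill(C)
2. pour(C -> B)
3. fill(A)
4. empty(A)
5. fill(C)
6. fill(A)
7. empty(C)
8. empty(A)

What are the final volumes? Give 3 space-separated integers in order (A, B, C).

Step 1: fill(C) -> (A=0 B=0 C=11)
Step 2: pour(C -> B) -> (A=0 B=7 C=4)
Step 3: fill(A) -> (A=5 B=7 C=4)
Step 4: empty(A) -> (A=0 B=7 C=4)
Step 5: fill(C) -> (A=0 B=7 C=11)
Step 6: fill(A) -> (A=5 B=7 C=11)
Step 7: empty(C) -> (A=5 B=7 C=0)
Step 8: empty(A) -> (A=0 B=7 C=0)

Answer: 0 7 0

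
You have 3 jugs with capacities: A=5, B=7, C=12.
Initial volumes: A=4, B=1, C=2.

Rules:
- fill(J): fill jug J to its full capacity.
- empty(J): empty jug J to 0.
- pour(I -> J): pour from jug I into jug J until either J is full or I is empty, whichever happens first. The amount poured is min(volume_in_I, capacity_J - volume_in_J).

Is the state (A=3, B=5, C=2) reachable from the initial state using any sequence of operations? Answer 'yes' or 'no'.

Answer: no

Derivation:
BFS explored all 361 reachable states.
Reachable set includes: (0,0,0), (0,0,1), (0,0,2), (0,0,3), (0,0,4), (0,0,5), (0,0,6), (0,0,7), (0,0,8), (0,0,9), (0,0,10), (0,0,11) ...
Target (A=3, B=5, C=2) not in reachable set → no.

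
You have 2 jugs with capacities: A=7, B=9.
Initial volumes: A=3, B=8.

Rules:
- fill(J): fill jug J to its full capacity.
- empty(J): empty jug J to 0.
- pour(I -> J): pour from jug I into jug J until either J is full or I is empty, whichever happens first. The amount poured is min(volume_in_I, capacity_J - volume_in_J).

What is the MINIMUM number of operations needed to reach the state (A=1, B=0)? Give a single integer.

BFS from (A=3, B=8). One shortest path:
  1. empty(A) -> (A=0 B=8)
  2. pour(B -> A) -> (A=7 B=1)
  3. empty(A) -> (A=0 B=1)
  4. pour(B -> A) -> (A=1 B=0)
Reached target in 4 moves.

Answer: 4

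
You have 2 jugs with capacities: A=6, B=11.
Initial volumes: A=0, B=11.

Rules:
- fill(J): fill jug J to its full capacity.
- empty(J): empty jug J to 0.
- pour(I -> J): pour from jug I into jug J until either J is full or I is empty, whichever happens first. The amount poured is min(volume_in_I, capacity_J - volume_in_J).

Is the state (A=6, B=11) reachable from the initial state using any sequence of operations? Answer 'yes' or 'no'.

BFS from (A=0, B=11):
  1. fill(A) -> (A=6 B=11)
Target reached → yes.

Answer: yes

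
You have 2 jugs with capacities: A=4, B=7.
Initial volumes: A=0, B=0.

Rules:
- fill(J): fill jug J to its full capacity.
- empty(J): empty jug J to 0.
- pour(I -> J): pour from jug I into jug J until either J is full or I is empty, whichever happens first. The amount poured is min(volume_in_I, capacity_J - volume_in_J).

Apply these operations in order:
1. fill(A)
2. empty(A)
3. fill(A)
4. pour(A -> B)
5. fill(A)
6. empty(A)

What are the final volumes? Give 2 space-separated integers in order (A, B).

Answer: 0 4

Derivation:
Step 1: fill(A) -> (A=4 B=0)
Step 2: empty(A) -> (A=0 B=0)
Step 3: fill(A) -> (A=4 B=0)
Step 4: pour(A -> B) -> (A=0 B=4)
Step 5: fill(A) -> (A=4 B=4)
Step 6: empty(A) -> (A=0 B=4)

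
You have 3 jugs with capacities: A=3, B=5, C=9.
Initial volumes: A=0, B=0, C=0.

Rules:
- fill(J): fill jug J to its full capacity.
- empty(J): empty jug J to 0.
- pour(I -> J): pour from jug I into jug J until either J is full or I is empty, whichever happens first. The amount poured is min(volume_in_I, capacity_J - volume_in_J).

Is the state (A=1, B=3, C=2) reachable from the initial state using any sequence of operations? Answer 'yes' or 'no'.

BFS explored all 176 reachable states.
Reachable set includes: (0,0,0), (0,0,1), (0,0,2), (0,0,3), (0,0,4), (0,0,5), (0,0,6), (0,0,7), (0,0,8), (0,0,9), (0,1,0), (0,1,1) ...
Target (A=1, B=3, C=2) not in reachable set → no.

Answer: no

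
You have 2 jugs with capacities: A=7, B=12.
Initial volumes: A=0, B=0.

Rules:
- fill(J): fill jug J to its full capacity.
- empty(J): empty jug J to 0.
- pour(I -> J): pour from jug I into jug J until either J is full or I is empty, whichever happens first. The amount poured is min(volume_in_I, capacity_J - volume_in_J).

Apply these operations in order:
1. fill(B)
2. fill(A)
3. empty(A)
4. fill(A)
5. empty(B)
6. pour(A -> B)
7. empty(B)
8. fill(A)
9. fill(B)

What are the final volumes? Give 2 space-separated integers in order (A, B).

Step 1: fill(B) -> (A=0 B=12)
Step 2: fill(A) -> (A=7 B=12)
Step 3: empty(A) -> (A=0 B=12)
Step 4: fill(A) -> (A=7 B=12)
Step 5: empty(B) -> (A=7 B=0)
Step 6: pour(A -> B) -> (A=0 B=7)
Step 7: empty(B) -> (A=0 B=0)
Step 8: fill(A) -> (A=7 B=0)
Step 9: fill(B) -> (A=7 B=12)

Answer: 7 12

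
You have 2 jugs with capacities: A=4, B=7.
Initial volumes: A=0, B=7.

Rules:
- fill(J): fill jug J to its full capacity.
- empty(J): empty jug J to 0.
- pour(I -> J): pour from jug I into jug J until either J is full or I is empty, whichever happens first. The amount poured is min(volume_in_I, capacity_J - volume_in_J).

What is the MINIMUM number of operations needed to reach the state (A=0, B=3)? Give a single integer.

Answer: 2

Derivation:
BFS from (A=0, B=7). One shortest path:
  1. pour(B -> A) -> (A=4 B=3)
  2. empty(A) -> (A=0 B=3)
Reached target in 2 moves.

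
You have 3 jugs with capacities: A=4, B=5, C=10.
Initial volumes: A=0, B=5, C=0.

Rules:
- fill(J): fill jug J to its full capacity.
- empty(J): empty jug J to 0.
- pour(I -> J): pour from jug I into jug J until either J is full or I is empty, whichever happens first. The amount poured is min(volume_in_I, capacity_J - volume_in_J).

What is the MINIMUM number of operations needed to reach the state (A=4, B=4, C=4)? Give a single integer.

Answer: 6

Derivation:
BFS from (A=0, B=5, C=0). One shortest path:
  1. fill(A) -> (A=4 B=5 C=0)
  2. empty(B) -> (A=4 B=0 C=0)
  3. pour(A -> B) -> (A=0 B=4 C=0)
  4. fill(A) -> (A=4 B=4 C=0)
  5. pour(A -> C) -> (A=0 B=4 C=4)
  6. fill(A) -> (A=4 B=4 C=4)
Reached target in 6 moves.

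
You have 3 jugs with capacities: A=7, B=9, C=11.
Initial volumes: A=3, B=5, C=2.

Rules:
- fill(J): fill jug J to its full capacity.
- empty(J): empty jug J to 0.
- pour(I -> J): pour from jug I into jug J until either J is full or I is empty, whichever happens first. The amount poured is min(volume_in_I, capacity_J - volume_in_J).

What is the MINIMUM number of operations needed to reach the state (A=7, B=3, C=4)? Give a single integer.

BFS from (A=3, B=5, C=2). One shortest path:
  1. fill(A) -> (A=7 B=5 C=2)
  2. pour(A -> C) -> (A=0 B=5 C=9)
  3. pour(B -> C) -> (A=0 B=3 C=11)
  4. pour(C -> A) -> (A=7 B=3 C=4)
Reached target in 4 moves.

Answer: 4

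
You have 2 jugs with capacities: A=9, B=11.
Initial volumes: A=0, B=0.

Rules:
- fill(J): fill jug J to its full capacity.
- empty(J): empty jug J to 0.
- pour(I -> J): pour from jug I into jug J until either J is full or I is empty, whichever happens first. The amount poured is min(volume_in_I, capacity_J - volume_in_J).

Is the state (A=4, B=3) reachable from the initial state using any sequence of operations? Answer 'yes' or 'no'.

Answer: no

Derivation:
BFS explored all 40 reachable states.
Reachable set includes: (0,0), (0,1), (0,2), (0,3), (0,4), (0,5), (0,6), (0,7), (0,8), (0,9), (0,10), (0,11) ...
Target (A=4, B=3) not in reachable set → no.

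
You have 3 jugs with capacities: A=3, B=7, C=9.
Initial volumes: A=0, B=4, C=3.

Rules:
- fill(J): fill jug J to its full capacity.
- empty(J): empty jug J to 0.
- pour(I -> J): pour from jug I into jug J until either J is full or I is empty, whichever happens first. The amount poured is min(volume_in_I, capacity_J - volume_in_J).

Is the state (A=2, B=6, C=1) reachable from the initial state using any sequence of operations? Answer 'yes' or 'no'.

BFS explored all 224 reachable states.
Reachable set includes: (0,0,0), (0,0,1), (0,0,2), (0,0,3), (0,0,4), (0,0,5), (0,0,6), (0,0,7), (0,0,8), (0,0,9), (0,1,0), (0,1,1) ...
Target (A=2, B=6, C=1) not in reachable set → no.

Answer: no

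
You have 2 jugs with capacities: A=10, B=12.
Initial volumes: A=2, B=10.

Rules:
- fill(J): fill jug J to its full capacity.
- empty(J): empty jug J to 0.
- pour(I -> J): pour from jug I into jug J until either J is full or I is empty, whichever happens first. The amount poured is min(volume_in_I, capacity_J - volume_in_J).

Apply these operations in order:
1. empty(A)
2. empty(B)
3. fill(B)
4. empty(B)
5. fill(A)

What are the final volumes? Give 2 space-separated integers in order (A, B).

Answer: 10 0

Derivation:
Step 1: empty(A) -> (A=0 B=10)
Step 2: empty(B) -> (A=0 B=0)
Step 3: fill(B) -> (A=0 B=12)
Step 4: empty(B) -> (A=0 B=0)
Step 5: fill(A) -> (A=10 B=0)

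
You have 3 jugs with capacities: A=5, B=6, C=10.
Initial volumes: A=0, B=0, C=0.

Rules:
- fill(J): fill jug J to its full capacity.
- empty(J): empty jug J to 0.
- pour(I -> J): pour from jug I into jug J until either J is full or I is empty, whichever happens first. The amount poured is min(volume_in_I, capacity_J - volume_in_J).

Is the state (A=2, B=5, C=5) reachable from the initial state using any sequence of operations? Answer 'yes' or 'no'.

Answer: no

Derivation:
BFS explored all 282 reachable states.
Reachable set includes: (0,0,0), (0,0,1), (0,0,2), (0,0,3), (0,0,4), (0,0,5), (0,0,6), (0,0,7), (0,0,8), (0,0,9), (0,0,10), (0,1,0) ...
Target (A=2, B=5, C=5) not in reachable set → no.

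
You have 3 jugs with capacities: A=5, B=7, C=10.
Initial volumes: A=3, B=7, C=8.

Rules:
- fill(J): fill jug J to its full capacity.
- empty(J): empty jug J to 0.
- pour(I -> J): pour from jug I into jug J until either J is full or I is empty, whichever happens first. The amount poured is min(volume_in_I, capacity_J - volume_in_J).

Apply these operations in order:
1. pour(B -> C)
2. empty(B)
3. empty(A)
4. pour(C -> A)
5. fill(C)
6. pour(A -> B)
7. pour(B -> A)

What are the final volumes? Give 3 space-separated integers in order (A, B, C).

Step 1: pour(B -> C) -> (A=3 B=5 C=10)
Step 2: empty(B) -> (A=3 B=0 C=10)
Step 3: empty(A) -> (A=0 B=0 C=10)
Step 4: pour(C -> A) -> (A=5 B=0 C=5)
Step 5: fill(C) -> (A=5 B=0 C=10)
Step 6: pour(A -> B) -> (A=0 B=5 C=10)
Step 7: pour(B -> A) -> (A=5 B=0 C=10)

Answer: 5 0 10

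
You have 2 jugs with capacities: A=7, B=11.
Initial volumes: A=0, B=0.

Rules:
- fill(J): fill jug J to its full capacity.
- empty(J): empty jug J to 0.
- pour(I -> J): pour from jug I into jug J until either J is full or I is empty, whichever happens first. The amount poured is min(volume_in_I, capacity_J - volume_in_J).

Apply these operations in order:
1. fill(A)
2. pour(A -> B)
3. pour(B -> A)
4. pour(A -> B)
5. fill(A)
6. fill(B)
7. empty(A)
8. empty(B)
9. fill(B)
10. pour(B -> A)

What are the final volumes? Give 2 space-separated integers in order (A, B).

Step 1: fill(A) -> (A=7 B=0)
Step 2: pour(A -> B) -> (A=0 B=7)
Step 3: pour(B -> A) -> (A=7 B=0)
Step 4: pour(A -> B) -> (A=0 B=7)
Step 5: fill(A) -> (A=7 B=7)
Step 6: fill(B) -> (A=7 B=11)
Step 7: empty(A) -> (A=0 B=11)
Step 8: empty(B) -> (A=0 B=0)
Step 9: fill(B) -> (A=0 B=11)
Step 10: pour(B -> A) -> (A=7 B=4)

Answer: 7 4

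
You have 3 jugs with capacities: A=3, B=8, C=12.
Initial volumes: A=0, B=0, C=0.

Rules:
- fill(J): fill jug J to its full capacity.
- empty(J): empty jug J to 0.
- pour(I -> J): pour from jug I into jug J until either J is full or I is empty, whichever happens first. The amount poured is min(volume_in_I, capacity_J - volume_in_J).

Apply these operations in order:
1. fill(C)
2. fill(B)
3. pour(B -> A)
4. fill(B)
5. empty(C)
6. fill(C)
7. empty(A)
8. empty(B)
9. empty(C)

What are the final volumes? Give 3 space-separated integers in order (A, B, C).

Answer: 0 0 0

Derivation:
Step 1: fill(C) -> (A=0 B=0 C=12)
Step 2: fill(B) -> (A=0 B=8 C=12)
Step 3: pour(B -> A) -> (A=3 B=5 C=12)
Step 4: fill(B) -> (A=3 B=8 C=12)
Step 5: empty(C) -> (A=3 B=8 C=0)
Step 6: fill(C) -> (A=3 B=8 C=12)
Step 7: empty(A) -> (A=0 B=8 C=12)
Step 8: empty(B) -> (A=0 B=0 C=12)
Step 9: empty(C) -> (A=0 B=0 C=0)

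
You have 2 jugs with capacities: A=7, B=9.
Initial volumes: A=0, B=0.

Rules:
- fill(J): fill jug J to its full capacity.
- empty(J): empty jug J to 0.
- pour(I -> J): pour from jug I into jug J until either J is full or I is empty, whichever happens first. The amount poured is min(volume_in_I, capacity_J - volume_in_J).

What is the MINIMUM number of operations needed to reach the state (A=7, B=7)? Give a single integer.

BFS from (A=0, B=0). One shortest path:
  1. fill(A) -> (A=7 B=0)
  2. pour(A -> B) -> (A=0 B=7)
  3. fill(A) -> (A=7 B=7)
Reached target in 3 moves.

Answer: 3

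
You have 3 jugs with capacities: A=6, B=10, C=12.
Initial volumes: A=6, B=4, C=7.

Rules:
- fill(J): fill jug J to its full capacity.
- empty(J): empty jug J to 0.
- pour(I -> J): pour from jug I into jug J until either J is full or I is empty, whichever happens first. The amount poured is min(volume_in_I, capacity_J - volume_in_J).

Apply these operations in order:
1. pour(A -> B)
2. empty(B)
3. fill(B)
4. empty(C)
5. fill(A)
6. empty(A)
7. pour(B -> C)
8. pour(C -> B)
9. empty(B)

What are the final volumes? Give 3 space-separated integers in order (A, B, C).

Answer: 0 0 0

Derivation:
Step 1: pour(A -> B) -> (A=0 B=10 C=7)
Step 2: empty(B) -> (A=0 B=0 C=7)
Step 3: fill(B) -> (A=0 B=10 C=7)
Step 4: empty(C) -> (A=0 B=10 C=0)
Step 5: fill(A) -> (A=6 B=10 C=0)
Step 6: empty(A) -> (A=0 B=10 C=0)
Step 7: pour(B -> C) -> (A=0 B=0 C=10)
Step 8: pour(C -> B) -> (A=0 B=10 C=0)
Step 9: empty(B) -> (A=0 B=0 C=0)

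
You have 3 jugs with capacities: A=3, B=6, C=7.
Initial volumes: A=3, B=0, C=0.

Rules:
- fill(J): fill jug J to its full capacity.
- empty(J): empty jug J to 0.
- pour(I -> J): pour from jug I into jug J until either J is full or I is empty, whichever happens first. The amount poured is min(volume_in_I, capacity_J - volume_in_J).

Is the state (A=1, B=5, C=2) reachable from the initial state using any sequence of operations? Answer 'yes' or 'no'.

Answer: no

Derivation:
BFS explored all 164 reachable states.
Reachable set includes: (0,0,0), (0,0,1), (0,0,2), (0,0,3), (0,0,4), (0,0,5), (0,0,6), (0,0,7), (0,1,0), (0,1,1), (0,1,2), (0,1,3) ...
Target (A=1, B=5, C=2) not in reachable set → no.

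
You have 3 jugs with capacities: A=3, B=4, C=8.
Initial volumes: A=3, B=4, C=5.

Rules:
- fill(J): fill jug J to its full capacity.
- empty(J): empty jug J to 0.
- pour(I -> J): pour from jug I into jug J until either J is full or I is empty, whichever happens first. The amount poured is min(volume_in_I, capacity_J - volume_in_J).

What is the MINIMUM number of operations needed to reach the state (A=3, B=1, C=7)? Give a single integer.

Answer: 5

Derivation:
BFS from (A=3, B=4, C=5). One shortest path:
  1. empty(B) -> (A=3 B=0 C=5)
  2. fill(C) -> (A=3 B=0 C=8)
  3. pour(A -> B) -> (A=0 B=3 C=8)
  4. pour(C -> B) -> (A=0 B=4 C=7)
  5. pour(B -> A) -> (A=3 B=1 C=7)
Reached target in 5 moves.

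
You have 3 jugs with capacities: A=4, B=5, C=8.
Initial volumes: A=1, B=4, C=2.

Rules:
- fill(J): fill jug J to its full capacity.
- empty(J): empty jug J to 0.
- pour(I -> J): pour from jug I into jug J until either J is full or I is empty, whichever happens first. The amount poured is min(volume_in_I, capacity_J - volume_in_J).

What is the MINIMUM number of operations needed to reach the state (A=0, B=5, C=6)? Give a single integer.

BFS from (A=1, B=4, C=2). One shortest path:
  1. fill(A) -> (A=4 B=4 C=2)
  2. fill(B) -> (A=4 B=5 C=2)
  3. pour(A -> C) -> (A=0 B=5 C=6)
Reached target in 3 moves.

Answer: 3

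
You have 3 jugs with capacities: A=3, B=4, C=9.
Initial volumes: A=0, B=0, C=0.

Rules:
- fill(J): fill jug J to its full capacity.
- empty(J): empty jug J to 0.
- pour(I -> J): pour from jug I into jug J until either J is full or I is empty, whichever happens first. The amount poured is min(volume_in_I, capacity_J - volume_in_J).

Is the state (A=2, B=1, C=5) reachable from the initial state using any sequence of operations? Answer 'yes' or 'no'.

BFS explored all 152 reachable states.
Reachable set includes: (0,0,0), (0,0,1), (0,0,2), (0,0,3), (0,0,4), (0,0,5), (0,0,6), (0,0,7), (0,0,8), (0,0,9), (0,1,0), (0,1,1) ...
Target (A=2, B=1, C=5) not in reachable set → no.

Answer: no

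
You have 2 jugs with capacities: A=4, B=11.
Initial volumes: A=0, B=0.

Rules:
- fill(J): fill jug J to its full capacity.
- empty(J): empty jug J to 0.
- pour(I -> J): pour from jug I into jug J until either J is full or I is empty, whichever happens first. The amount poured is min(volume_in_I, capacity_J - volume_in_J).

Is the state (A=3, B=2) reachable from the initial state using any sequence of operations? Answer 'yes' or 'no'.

BFS explored all 30 reachable states.
Reachable set includes: (0,0), (0,1), (0,2), (0,3), (0,4), (0,5), (0,6), (0,7), (0,8), (0,9), (0,10), (0,11) ...
Target (A=3, B=2) not in reachable set → no.

Answer: no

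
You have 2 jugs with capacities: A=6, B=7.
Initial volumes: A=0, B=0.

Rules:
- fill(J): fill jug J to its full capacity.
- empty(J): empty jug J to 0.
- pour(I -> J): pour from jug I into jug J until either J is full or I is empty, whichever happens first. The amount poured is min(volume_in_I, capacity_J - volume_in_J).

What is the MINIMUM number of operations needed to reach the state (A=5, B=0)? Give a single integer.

Answer: 5

Derivation:
BFS from (A=0, B=0). One shortest path:
  1. fill(A) -> (A=6 B=0)
  2. pour(A -> B) -> (A=0 B=6)
  3. fill(A) -> (A=6 B=6)
  4. pour(A -> B) -> (A=5 B=7)
  5. empty(B) -> (A=5 B=0)
Reached target in 5 moves.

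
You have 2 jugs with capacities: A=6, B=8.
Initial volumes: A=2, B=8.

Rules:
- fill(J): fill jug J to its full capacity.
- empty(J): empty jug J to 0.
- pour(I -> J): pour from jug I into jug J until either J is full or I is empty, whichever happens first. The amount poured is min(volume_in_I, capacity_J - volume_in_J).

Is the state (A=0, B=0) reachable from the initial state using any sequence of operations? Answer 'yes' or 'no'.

Answer: yes

Derivation:
BFS from (A=2, B=8):
  1. empty(A) -> (A=0 B=8)
  2. empty(B) -> (A=0 B=0)
Target reached → yes.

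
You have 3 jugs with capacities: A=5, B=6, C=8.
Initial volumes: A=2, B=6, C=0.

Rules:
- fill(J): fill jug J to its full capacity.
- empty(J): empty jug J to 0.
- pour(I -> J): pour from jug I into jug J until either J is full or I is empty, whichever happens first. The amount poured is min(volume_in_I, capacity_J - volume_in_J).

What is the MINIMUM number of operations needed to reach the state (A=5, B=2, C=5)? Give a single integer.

Answer: 5

Derivation:
BFS from (A=2, B=6, C=0). One shortest path:
  1. empty(B) -> (A=2 B=0 C=0)
  2. pour(A -> B) -> (A=0 B=2 C=0)
  3. fill(A) -> (A=5 B=2 C=0)
  4. pour(A -> C) -> (A=0 B=2 C=5)
  5. fill(A) -> (A=5 B=2 C=5)
Reached target in 5 moves.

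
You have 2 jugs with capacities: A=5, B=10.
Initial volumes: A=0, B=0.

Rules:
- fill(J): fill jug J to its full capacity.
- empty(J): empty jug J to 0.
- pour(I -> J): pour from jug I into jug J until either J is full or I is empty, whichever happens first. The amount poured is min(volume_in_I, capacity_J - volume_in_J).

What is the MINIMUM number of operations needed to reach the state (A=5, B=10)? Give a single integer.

Answer: 2

Derivation:
BFS from (A=0, B=0). One shortest path:
  1. fill(A) -> (A=5 B=0)
  2. fill(B) -> (A=5 B=10)
Reached target in 2 moves.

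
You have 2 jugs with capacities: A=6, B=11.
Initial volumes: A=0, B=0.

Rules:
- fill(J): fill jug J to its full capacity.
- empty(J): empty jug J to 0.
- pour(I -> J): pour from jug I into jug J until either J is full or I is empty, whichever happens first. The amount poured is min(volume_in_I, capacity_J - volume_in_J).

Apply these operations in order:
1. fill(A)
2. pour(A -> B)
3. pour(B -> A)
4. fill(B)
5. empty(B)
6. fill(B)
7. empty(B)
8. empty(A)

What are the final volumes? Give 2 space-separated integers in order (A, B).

Answer: 0 0

Derivation:
Step 1: fill(A) -> (A=6 B=0)
Step 2: pour(A -> B) -> (A=0 B=6)
Step 3: pour(B -> A) -> (A=6 B=0)
Step 4: fill(B) -> (A=6 B=11)
Step 5: empty(B) -> (A=6 B=0)
Step 6: fill(B) -> (A=6 B=11)
Step 7: empty(B) -> (A=6 B=0)
Step 8: empty(A) -> (A=0 B=0)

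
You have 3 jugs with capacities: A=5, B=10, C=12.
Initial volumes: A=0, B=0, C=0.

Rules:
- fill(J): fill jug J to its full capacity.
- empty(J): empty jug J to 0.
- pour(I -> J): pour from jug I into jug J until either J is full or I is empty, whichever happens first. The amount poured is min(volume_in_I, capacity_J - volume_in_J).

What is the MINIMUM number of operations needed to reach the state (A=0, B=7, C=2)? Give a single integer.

BFS from (A=0, B=0, C=0). One shortest path:
  1. fill(C) -> (A=0 B=0 C=12)
  2. pour(C -> B) -> (A=0 B=10 C=2)
  3. empty(B) -> (A=0 B=0 C=2)
  4. pour(C -> A) -> (A=2 B=0 C=0)
  5. fill(C) -> (A=2 B=0 C=12)
  6. pour(C -> B) -> (A=2 B=10 C=2)
  7. pour(B -> A) -> (A=5 B=7 C=2)
  8. empty(A) -> (A=0 B=7 C=2)
Reached target in 8 moves.

Answer: 8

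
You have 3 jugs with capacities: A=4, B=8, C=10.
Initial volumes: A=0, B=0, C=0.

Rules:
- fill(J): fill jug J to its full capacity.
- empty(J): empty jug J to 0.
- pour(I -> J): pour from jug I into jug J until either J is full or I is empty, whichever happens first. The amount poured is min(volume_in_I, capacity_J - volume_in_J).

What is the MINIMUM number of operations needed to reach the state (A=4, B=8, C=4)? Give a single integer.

BFS from (A=0, B=0, C=0). One shortest path:
  1. fill(A) -> (A=4 B=0 C=0)
  2. fill(B) -> (A=4 B=8 C=0)
  3. pour(A -> C) -> (A=0 B=8 C=4)
  4. fill(A) -> (A=4 B=8 C=4)
Reached target in 4 moves.

Answer: 4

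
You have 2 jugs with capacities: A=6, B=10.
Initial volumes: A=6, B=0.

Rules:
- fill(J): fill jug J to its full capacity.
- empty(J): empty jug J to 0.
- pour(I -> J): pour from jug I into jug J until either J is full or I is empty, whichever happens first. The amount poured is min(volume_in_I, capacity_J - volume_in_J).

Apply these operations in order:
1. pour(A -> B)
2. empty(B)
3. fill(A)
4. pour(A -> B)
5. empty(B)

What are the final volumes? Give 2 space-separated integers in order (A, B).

Step 1: pour(A -> B) -> (A=0 B=6)
Step 2: empty(B) -> (A=0 B=0)
Step 3: fill(A) -> (A=6 B=0)
Step 4: pour(A -> B) -> (A=0 B=6)
Step 5: empty(B) -> (A=0 B=0)

Answer: 0 0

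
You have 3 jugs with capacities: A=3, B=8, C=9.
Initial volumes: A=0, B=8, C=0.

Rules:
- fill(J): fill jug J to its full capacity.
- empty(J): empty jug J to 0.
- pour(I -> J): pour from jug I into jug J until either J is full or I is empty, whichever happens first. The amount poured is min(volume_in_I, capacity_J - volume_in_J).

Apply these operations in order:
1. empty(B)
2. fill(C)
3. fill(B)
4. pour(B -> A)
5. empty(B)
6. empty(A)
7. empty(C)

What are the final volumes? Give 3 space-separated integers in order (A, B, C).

Step 1: empty(B) -> (A=0 B=0 C=0)
Step 2: fill(C) -> (A=0 B=0 C=9)
Step 3: fill(B) -> (A=0 B=8 C=9)
Step 4: pour(B -> A) -> (A=3 B=5 C=9)
Step 5: empty(B) -> (A=3 B=0 C=9)
Step 6: empty(A) -> (A=0 B=0 C=9)
Step 7: empty(C) -> (A=0 B=0 C=0)

Answer: 0 0 0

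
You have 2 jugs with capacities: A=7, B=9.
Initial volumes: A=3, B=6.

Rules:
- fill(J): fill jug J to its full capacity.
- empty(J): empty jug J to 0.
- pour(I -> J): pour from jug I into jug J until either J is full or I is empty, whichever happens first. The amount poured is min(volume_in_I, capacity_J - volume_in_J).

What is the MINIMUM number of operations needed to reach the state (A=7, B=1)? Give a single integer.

BFS from (A=3, B=6). One shortest path:
  1. empty(A) -> (A=0 B=6)
  2. pour(B -> A) -> (A=6 B=0)
  3. fill(B) -> (A=6 B=9)
  4. pour(B -> A) -> (A=7 B=8)
  5. empty(A) -> (A=0 B=8)
  6. pour(B -> A) -> (A=7 B=1)
Reached target in 6 moves.

Answer: 6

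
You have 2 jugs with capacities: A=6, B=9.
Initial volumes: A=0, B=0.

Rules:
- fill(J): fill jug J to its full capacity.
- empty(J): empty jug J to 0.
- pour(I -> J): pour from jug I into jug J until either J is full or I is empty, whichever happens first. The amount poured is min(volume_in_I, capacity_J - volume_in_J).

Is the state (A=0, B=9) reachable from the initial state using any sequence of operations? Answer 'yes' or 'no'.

Answer: yes

Derivation:
BFS from (A=0, B=0):
  1. fill(B) -> (A=0 B=9)
Target reached → yes.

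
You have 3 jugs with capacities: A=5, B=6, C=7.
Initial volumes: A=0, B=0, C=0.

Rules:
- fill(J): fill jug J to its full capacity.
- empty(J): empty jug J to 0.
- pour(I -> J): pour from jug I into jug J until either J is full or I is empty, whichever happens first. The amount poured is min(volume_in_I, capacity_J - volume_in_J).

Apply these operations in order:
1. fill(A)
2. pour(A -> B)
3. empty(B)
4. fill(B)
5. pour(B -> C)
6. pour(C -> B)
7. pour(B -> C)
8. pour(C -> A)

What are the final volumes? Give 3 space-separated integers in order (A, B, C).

Answer: 5 0 1

Derivation:
Step 1: fill(A) -> (A=5 B=0 C=0)
Step 2: pour(A -> B) -> (A=0 B=5 C=0)
Step 3: empty(B) -> (A=0 B=0 C=0)
Step 4: fill(B) -> (A=0 B=6 C=0)
Step 5: pour(B -> C) -> (A=0 B=0 C=6)
Step 6: pour(C -> B) -> (A=0 B=6 C=0)
Step 7: pour(B -> C) -> (A=0 B=0 C=6)
Step 8: pour(C -> A) -> (A=5 B=0 C=1)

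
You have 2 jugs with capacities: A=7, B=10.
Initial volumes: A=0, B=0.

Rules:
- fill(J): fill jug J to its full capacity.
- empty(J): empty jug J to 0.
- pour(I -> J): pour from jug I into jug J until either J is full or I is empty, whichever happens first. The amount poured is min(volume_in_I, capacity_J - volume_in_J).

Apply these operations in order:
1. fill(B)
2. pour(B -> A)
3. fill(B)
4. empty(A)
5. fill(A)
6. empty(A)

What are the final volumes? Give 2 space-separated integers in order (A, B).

Step 1: fill(B) -> (A=0 B=10)
Step 2: pour(B -> A) -> (A=7 B=3)
Step 3: fill(B) -> (A=7 B=10)
Step 4: empty(A) -> (A=0 B=10)
Step 5: fill(A) -> (A=7 B=10)
Step 6: empty(A) -> (A=0 B=10)

Answer: 0 10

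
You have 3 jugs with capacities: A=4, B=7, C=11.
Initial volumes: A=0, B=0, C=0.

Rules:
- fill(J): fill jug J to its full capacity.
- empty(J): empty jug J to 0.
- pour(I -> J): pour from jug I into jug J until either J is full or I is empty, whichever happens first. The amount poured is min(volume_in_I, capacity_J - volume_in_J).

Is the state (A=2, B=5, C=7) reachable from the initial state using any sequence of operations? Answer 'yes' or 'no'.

Answer: no

Derivation:
BFS explored all 300 reachable states.
Reachable set includes: (0,0,0), (0,0,1), (0,0,2), (0,0,3), (0,0,4), (0,0,5), (0,0,6), (0,0,7), (0,0,8), (0,0,9), (0,0,10), (0,0,11) ...
Target (A=2, B=5, C=7) not in reachable set → no.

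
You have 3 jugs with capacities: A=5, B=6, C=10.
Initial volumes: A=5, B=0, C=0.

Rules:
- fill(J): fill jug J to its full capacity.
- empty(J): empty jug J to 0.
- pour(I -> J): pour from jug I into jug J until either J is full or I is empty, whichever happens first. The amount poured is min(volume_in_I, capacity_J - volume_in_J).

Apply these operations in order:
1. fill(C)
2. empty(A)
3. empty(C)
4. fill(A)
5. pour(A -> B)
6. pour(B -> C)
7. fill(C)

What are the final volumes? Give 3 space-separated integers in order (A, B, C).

Answer: 0 0 10

Derivation:
Step 1: fill(C) -> (A=5 B=0 C=10)
Step 2: empty(A) -> (A=0 B=0 C=10)
Step 3: empty(C) -> (A=0 B=0 C=0)
Step 4: fill(A) -> (A=5 B=0 C=0)
Step 5: pour(A -> B) -> (A=0 B=5 C=0)
Step 6: pour(B -> C) -> (A=0 B=0 C=5)
Step 7: fill(C) -> (A=0 B=0 C=10)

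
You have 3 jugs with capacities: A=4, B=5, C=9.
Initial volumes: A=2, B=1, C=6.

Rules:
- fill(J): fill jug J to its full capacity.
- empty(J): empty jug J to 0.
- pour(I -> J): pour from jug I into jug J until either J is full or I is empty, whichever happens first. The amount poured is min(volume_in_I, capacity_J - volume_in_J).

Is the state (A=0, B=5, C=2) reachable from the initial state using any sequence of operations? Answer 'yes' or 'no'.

Answer: yes

Derivation:
BFS from (A=2, B=1, C=6):
  1. empty(A) -> (A=0 B=1 C=6)
  2. pour(C -> B) -> (A=0 B=5 C=2)
Target reached → yes.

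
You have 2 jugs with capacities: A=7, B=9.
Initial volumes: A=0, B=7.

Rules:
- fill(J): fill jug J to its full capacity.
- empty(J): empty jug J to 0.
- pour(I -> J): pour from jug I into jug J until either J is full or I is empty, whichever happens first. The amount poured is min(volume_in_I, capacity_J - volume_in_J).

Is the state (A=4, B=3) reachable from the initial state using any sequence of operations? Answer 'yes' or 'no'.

Answer: no

Derivation:
BFS explored all 32 reachable states.
Reachable set includes: (0,0), (0,1), (0,2), (0,3), (0,4), (0,5), (0,6), (0,7), (0,8), (0,9), (1,0), (1,9) ...
Target (A=4, B=3) not in reachable set → no.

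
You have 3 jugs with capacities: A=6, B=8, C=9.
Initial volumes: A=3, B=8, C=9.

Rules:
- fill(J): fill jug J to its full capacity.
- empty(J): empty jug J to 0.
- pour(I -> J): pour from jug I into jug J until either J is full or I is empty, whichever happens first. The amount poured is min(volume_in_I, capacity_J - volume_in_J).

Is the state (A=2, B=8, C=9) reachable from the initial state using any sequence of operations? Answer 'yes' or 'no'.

BFS from (A=3, B=8, C=9):
  1. empty(C) -> (A=3 B=8 C=0)
  2. pour(B -> C) -> (A=3 B=0 C=8)
  3. fill(B) -> (A=3 B=8 C=8)
  4. pour(A -> C) -> (A=2 B=8 C=9)
Target reached → yes.

Answer: yes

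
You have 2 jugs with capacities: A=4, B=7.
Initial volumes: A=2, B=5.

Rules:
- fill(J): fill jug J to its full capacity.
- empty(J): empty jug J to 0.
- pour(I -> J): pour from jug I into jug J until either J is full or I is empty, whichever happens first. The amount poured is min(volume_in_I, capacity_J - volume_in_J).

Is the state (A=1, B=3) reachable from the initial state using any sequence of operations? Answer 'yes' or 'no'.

Answer: no

Derivation:
BFS explored all 23 reachable states.
Reachable set includes: (0,0), (0,1), (0,2), (0,3), (0,4), (0,5), (0,6), (0,7), (1,0), (1,7), (2,0), (2,5) ...
Target (A=1, B=3) not in reachable set → no.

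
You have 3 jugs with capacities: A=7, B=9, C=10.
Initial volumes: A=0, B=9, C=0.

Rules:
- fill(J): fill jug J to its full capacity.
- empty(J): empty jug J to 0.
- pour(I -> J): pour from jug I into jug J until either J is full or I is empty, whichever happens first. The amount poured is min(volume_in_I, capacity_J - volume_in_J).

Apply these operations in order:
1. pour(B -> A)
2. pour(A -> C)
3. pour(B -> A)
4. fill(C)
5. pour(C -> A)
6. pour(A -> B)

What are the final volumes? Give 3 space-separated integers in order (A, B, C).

Answer: 0 7 5

Derivation:
Step 1: pour(B -> A) -> (A=7 B=2 C=0)
Step 2: pour(A -> C) -> (A=0 B=2 C=7)
Step 3: pour(B -> A) -> (A=2 B=0 C=7)
Step 4: fill(C) -> (A=2 B=0 C=10)
Step 5: pour(C -> A) -> (A=7 B=0 C=5)
Step 6: pour(A -> B) -> (A=0 B=7 C=5)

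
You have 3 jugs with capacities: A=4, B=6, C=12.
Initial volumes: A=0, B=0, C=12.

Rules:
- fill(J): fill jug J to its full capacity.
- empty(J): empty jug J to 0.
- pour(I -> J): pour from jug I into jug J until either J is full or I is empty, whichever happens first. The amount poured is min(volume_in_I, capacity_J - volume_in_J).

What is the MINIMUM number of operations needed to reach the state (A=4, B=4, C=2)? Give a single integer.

BFS from (A=0, B=0, C=12). One shortest path:
  1. fill(A) -> (A=4 B=0 C=12)
  2. pour(C -> B) -> (A=4 B=6 C=6)
  3. empty(B) -> (A=4 B=0 C=6)
  4. pour(A -> B) -> (A=0 B=4 C=6)
  5. pour(C -> A) -> (A=4 B=4 C=2)
Reached target in 5 moves.

Answer: 5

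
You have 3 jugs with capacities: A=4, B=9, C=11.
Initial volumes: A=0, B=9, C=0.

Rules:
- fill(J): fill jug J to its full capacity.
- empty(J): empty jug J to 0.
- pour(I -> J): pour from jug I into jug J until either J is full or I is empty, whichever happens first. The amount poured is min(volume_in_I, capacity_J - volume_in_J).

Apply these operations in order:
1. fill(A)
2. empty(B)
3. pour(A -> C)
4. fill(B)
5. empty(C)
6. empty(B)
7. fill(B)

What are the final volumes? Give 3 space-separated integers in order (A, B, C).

Answer: 0 9 0

Derivation:
Step 1: fill(A) -> (A=4 B=9 C=0)
Step 2: empty(B) -> (A=4 B=0 C=0)
Step 3: pour(A -> C) -> (A=0 B=0 C=4)
Step 4: fill(B) -> (A=0 B=9 C=4)
Step 5: empty(C) -> (A=0 B=9 C=0)
Step 6: empty(B) -> (A=0 B=0 C=0)
Step 7: fill(B) -> (A=0 B=9 C=0)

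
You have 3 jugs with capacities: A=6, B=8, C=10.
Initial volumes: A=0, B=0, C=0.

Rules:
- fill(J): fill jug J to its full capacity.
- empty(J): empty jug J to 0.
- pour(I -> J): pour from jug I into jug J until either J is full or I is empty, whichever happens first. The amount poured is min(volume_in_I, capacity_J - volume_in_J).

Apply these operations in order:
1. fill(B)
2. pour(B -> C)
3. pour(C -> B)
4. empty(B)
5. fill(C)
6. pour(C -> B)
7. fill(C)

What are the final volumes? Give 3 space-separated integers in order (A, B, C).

Step 1: fill(B) -> (A=0 B=8 C=0)
Step 2: pour(B -> C) -> (A=0 B=0 C=8)
Step 3: pour(C -> B) -> (A=0 B=8 C=0)
Step 4: empty(B) -> (A=0 B=0 C=0)
Step 5: fill(C) -> (A=0 B=0 C=10)
Step 6: pour(C -> B) -> (A=0 B=8 C=2)
Step 7: fill(C) -> (A=0 B=8 C=10)

Answer: 0 8 10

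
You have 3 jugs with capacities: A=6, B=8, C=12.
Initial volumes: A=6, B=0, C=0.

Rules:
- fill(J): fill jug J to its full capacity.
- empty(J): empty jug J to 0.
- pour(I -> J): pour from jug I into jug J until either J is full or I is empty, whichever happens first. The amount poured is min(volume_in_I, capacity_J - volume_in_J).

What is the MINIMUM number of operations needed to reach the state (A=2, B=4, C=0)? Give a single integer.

BFS from (A=6, B=0, C=0). One shortest path:
  1. fill(B) -> (A=6 B=8 C=0)
  2. pour(B -> C) -> (A=6 B=0 C=8)
  3. pour(A -> C) -> (A=2 B=0 C=12)
  4. pour(C -> B) -> (A=2 B=8 C=4)
  5. empty(B) -> (A=2 B=0 C=4)
  6. pour(C -> B) -> (A=2 B=4 C=0)
Reached target in 6 moves.

Answer: 6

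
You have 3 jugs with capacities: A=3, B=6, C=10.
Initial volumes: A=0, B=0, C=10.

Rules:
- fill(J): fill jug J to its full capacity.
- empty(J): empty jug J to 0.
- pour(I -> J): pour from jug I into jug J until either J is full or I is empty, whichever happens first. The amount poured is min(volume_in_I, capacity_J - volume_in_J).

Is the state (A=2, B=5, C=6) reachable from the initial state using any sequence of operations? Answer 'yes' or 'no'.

BFS explored all 218 reachable states.
Reachable set includes: (0,0,0), (0,0,1), (0,0,2), (0,0,3), (0,0,4), (0,0,5), (0,0,6), (0,0,7), (0,0,8), (0,0,9), (0,0,10), (0,1,0) ...
Target (A=2, B=5, C=6) not in reachable set → no.

Answer: no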